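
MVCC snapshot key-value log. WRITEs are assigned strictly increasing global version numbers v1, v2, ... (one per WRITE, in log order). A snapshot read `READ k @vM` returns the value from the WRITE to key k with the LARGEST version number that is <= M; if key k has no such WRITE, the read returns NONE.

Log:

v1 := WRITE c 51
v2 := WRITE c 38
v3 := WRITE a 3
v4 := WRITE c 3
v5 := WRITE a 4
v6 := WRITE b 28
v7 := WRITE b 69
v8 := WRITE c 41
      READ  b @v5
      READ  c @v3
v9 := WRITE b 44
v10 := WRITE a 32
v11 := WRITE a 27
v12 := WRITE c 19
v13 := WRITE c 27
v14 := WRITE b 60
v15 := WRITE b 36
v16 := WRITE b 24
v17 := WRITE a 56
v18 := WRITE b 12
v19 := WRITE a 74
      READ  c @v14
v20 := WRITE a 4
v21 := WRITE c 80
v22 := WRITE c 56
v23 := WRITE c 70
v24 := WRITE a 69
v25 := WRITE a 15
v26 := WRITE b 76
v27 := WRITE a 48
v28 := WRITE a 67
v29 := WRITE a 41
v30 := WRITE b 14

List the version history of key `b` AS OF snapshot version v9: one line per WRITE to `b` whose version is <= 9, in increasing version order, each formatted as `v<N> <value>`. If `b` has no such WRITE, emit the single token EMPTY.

Answer: v6 28
v7 69
v9 44

Derivation:
Scan writes for key=b with version <= 9:
  v1 WRITE c 51 -> skip
  v2 WRITE c 38 -> skip
  v3 WRITE a 3 -> skip
  v4 WRITE c 3 -> skip
  v5 WRITE a 4 -> skip
  v6 WRITE b 28 -> keep
  v7 WRITE b 69 -> keep
  v8 WRITE c 41 -> skip
  v9 WRITE b 44 -> keep
  v10 WRITE a 32 -> skip
  v11 WRITE a 27 -> skip
  v12 WRITE c 19 -> skip
  v13 WRITE c 27 -> skip
  v14 WRITE b 60 -> drop (> snap)
  v15 WRITE b 36 -> drop (> snap)
  v16 WRITE b 24 -> drop (> snap)
  v17 WRITE a 56 -> skip
  v18 WRITE b 12 -> drop (> snap)
  v19 WRITE a 74 -> skip
  v20 WRITE a 4 -> skip
  v21 WRITE c 80 -> skip
  v22 WRITE c 56 -> skip
  v23 WRITE c 70 -> skip
  v24 WRITE a 69 -> skip
  v25 WRITE a 15 -> skip
  v26 WRITE b 76 -> drop (> snap)
  v27 WRITE a 48 -> skip
  v28 WRITE a 67 -> skip
  v29 WRITE a 41 -> skip
  v30 WRITE b 14 -> drop (> snap)
Collected: [(6, 28), (7, 69), (9, 44)]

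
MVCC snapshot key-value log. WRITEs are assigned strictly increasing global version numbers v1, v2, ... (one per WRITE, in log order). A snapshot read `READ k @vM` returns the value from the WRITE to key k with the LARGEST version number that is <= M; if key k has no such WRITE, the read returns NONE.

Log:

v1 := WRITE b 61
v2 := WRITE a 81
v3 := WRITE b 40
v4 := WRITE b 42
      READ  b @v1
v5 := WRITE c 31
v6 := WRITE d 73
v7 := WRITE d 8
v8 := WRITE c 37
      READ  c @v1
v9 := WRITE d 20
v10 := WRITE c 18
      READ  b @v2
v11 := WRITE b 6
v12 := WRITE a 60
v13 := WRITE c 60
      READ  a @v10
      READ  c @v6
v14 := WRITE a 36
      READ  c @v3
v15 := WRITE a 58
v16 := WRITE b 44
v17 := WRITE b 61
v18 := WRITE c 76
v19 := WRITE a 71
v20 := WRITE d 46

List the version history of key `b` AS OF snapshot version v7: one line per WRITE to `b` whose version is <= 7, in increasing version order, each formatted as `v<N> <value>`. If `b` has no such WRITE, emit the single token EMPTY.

Scan writes for key=b with version <= 7:
  v1 WRITE b 61 -> keep
  v2 WRITE a 81 -> skip
  v3 WRITE b 40 -> keep
  v4 WRITE b 42 -> keep
  v5 WRITE c 31 -> skip
  v6 WRITE d 73 -> skip
  v7 WRITE d 8 -> skip
  v8 WRITE c 37 -> skip
  v9 WRITE d 20 -> skip
  v10 WRITE c 18 -> skip
  v11 WRITE b 6 -> drop (> snap)
  v12 WRITE a 60 -> skip
  v13 WRITE c 60 -> skip
  v14 WRITE a 36 -> skip
  v15 WRITE a 58 -> skip
  v16 WRITE b 44 -> drop (> snap)
  v17 WRITE b 61 -> drop (> snap)
  v18 WRITE c 76 -> skip
  v19 WRITE a 71 -> skip
  v20 WRITE d 46 -> skip
Collected: [(1, 61), (3, 40), (4, 42)]

Answer: v1 61
v3 40
v4 42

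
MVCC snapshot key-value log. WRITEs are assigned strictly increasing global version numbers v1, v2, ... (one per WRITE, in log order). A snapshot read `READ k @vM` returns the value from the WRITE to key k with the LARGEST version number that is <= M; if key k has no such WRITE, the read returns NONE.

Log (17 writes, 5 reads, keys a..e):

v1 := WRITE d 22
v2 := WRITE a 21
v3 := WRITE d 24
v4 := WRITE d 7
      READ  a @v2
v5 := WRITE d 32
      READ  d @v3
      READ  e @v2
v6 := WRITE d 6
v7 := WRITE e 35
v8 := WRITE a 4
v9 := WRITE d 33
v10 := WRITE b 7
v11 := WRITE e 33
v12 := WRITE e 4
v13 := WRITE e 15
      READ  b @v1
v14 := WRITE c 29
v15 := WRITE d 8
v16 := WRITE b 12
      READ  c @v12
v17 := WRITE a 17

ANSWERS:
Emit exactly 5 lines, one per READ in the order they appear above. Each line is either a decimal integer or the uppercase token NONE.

Answer: 21
24
NONE
NONE
NONE

Derivation:
v1: WRITE d=22  (d history now [(1, 22)])
v2: WRITE a=21  (a history now [(2, 21)])
v3: WRITE d=24  (d history now [(1, 22), (3, 24)])
v4: WRITE d=7  (d history now [(1, 22), (3, 24), (4, 7)])
READ a @v2: history=[(2, 21)] -> pick v2 -> 21
v5: WRITE d=32  (d history now [(1, 22), (3, 24), (4, 7), (5, 32)])
READ d @v3: history=[(1, 22), (3, 24), (4, 7), (5, 32)] -> pick v3 -> 24
READ e @v2: history=[] -> no version <= 2 -> NONE
v6: WRITE d=6  (d history now [(1, 22), (3, 24), (4, 7), (5, 32), (6, 6)])
v7: WRITE e=35  (e history now [(7, 35)])
v8: WRITE a=4  (a history now [(2, 21), (8, 4)])
v9: WRITE d=33  (d history now [(1, 22), (3, 24), (4, 7), (5, 32), (6, 6), (9, 33)])
v10: WRITE b=7  (b history now [(10, 7)])
v11: WRITE e=33  (e history now [(7, 35), (11, 33)])
v12: WRITE e=4  (e history now [(7, 35), (11, 33), (12, 4)])
v13: WRITE e=15  (e history now [(7, 35), (11, 33), (12, 4), (13, 15)])
READ b @v1: history=[(10, 7)] -> no version <= 1 -> NONE
v14: WRITE c=29  (c history now [(14, 29)])
v15: WRITE d=8  (d history now [(1, 22), (3, 24), (4, 7), (5, 32), (6, 6), (9, 33), (15, 8)])
v16: WRITE b=12  (b history now [(10, 7), (16, 12)])
READ c @v12: history=[(14, 29)] -> no version <= 12 -> NONE
v17: WRITE a=17  (a history now [(2, 21), (8, 4), (17, 17)])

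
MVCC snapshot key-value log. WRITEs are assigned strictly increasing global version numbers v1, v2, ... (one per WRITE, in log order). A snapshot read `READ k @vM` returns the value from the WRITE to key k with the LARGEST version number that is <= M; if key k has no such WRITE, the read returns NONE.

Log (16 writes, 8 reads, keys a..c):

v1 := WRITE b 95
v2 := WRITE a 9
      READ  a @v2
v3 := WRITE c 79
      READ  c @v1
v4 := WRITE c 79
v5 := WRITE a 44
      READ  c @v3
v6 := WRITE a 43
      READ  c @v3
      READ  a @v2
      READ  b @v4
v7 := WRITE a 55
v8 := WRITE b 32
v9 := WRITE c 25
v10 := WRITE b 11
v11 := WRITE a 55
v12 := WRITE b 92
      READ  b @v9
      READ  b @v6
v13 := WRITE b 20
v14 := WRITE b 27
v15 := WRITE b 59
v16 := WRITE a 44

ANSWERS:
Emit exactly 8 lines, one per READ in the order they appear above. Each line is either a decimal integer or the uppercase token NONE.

v1: WRITE b=95  (b history now [(1, 95)])
v2: WRITE a=9  (a history now [(2, 9)])
READ a @v2: history=[(2, 9)] -> pick v2 -> 9
v3: WRITE c=79  (c history now [(3, 79)])
READ c @v1: history=[(3, 79)] -> no version <= 1 -> NONE
v4: WRITE c=79  (c history now [(3, 79), (4, 79)])
v5: WRITE a=44  (a history now [(2, 9), (5, 44)])
READ c @v3: history=[(3, 79), (4, 79)] -> pick v3 -> 79
v6: WRITE a=43  (a history now [(2, 9), (5, 44), (6, 43)])
READ c @v3: history=[(3, 79), (4, 79)] -> pick v3 -> 79
READ a @v2: history=[(2, 9), (5, 44), (6, 43)] -> pick v2 -> 9
READ b @v4: history=[(1, 95)] -> pick v1 -> 95
v7: WRITE a=55  (a history now [(2, 9), (5, 44), (6, 43), (7, 55)])
v8: WRITE b=32  (b history now [(1, 95), (8, 32)])
v9: WRITE c=25  (c history now [(3, 79), (4, 79), (9, 25)])
v10: WRITE b=11  (b history now [(1, 95), (8, 32), (10, 11)])
v11: WRITE a=55  (a history now [(2, 9), (5, 44), (6, 43), (7, 55), (11, 55)])
v12: WRITE b=92  (b history now [(1, 95), (8, 32), (10, 11), (12, 92)])
READ b @v9: history=[(1, 95), (8, 32), (10, 11), (12, 92)] -> pick v8 -> 32
READ b @v6: history=[(1, 95), (8, 32), (10, 11), (12, 92)] -> pick v1 -> 95
v13: WRITE b=20  (b history now [(1, 95), (8, 32), (10, 11), (12, 92), (13, 20)])
v14: WRITE b=27  (b history now [(1, 95), (8, 32), (10, 11), (12, 92), (13, 20), (14, 27)])
v15: WRITE b=59  (b history now [(1, 95), (8, 32), (10, 11), (12, 92), (13, 20), (14, 27), (15, 59)])
v16: WRITE a=44  (a history now [(2, 9), (5, 44), (6, 43), (7, 55), (11, 55), (16, 44)])

Answer: 9
NONE
79
79
9
95
32
95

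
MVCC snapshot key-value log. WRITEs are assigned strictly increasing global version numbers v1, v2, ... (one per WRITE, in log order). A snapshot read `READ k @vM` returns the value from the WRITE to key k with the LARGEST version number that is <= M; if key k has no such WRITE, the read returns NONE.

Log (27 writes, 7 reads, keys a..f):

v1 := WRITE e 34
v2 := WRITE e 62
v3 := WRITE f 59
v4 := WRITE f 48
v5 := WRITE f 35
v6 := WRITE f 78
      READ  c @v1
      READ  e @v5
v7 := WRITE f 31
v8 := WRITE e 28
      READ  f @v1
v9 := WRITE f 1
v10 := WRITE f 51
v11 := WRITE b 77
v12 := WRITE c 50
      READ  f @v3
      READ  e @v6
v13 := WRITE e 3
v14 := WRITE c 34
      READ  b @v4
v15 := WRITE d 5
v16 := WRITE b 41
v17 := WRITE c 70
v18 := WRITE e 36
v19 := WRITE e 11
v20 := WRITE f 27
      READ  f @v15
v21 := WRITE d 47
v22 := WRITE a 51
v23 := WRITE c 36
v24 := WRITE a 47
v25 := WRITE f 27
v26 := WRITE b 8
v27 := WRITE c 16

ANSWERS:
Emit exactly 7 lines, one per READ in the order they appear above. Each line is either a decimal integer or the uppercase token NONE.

Answer: NONE
62
NONE
59
62
NONE
51

Derivation:
v1: WRITE e=34  (e history now [(1, 34)])
v2: WRITE e=62  (e history now [(1, 34), (2, 62)])
v3: WRITE f=59  (f history now [(3, 59)])
v4: WRITE f=48  (f history now [(3, 59), (4, 48)])
v5: WRITE f=35  (f history now [(3, 59), (4, 48), (5, 35)])
v6: WRITE f=78  (f history now [(3, 59), (4, 48), (5, 35), (6, 78)])
READ c @v1: history=[] -> no version <= 1 -> NONE
READ e @v5: history=[(1, 34), (2, 62)] -> pick v2 -> 62
v7: WRITE f=31  (f history now [(3, 59), (4, 48), (5, 35), (6, 78), (7, 31)])
v8: WRITE e=28  (e history now [(1, 34), (2, 62), (8, 28)])
READ f @v1: history=[(3, 59), (4, 48), (5, 35), (6, 78), (7, 31)] -> no version <= 1 -> NONE
v9: WRITE f=1  (f history now [(3, 59), (4, 48), (5, 35), (6, 78), (7, 31), (9, 1)])
v10: WRITE f=51  (f history now [(3, 59), (4, 48), (5, 35), (6, 78), (7, 31), (9, 1), (10, 51)])
v11: WRITE b=77  (b history now [(11, 77)])
v12: WRITE c=50  (c history now [(12, 50)])
READ f @v3: history=[(3, 59), (4, 48), (5, 35), (6, 78), (7, 31), (9, 1), (10, 51)] -> pick v3 -> 59
READ e @v6: history=[(1, 34), (2, 62), (8, 28)] -> pick v2 -> 62
v13: WRITE e=3  (e history now [(1, 34), (2, 62), (8, 28), (13, 3)])
v14: WRITE c=34  (c history now [(12, 50), (14, 34)])
READ b @v4: history=[(11, 77)] -> no version <= 4 -> NONE
v15: WRITE d=5  (d history now [(15, 5)])
v16: WRITE b=41  (b history now [(11, 77), (16, 41)])
v17: WRITE c=70  (c history now [(12, 50), (14, 34), (17, 70)])
v18: WRITE e=36  (e history now [(1, 34), (2, 62), (8, 28), (13, 3), (18, 36)])
v19: WRITE e=11  (e history now [(1, 34), (2, 62), (8, 28), (13, 3), (18, 36), (19, 11)])
v20: WRITE f=27  (f history now [(3, 59), (4, 48), (5, 35), (6, 78), (7, 31), (9, 1), (10, 51), (20, 27)])
READ f @v15: history=[(3, 59), (4, 48), (5, 35), (6, 78), (7, 31), (9, 1), (10, 51), (20, 27)] -> pick v10 -> 51
v21: WRITE d=47  (d history now [(15, 5), (21, 47)])
v22: WRITE a=51  (a history now [(22, 51)])
v23: WRITE c=36  (c history now [(12, 50), (14, 34), (17, 70), (23, 36)])
v24: WRITE a=47  (a history now [(22, 51), (24, 47)])
v25: WRITE f=27  (f history now [(3, 59), (4, 48), (5, 35), (6, 78), (7, 31), (9, 1), (10, 51), (20, 27), (25, 27)])
v26: WRITE b=8  (b history now [(11, 77), (16, 41), (26, 8)])
v27: WRITE c=16  (c history now [(12, 50), (14, 34), (17, 70), (23, 36), (27, 16)])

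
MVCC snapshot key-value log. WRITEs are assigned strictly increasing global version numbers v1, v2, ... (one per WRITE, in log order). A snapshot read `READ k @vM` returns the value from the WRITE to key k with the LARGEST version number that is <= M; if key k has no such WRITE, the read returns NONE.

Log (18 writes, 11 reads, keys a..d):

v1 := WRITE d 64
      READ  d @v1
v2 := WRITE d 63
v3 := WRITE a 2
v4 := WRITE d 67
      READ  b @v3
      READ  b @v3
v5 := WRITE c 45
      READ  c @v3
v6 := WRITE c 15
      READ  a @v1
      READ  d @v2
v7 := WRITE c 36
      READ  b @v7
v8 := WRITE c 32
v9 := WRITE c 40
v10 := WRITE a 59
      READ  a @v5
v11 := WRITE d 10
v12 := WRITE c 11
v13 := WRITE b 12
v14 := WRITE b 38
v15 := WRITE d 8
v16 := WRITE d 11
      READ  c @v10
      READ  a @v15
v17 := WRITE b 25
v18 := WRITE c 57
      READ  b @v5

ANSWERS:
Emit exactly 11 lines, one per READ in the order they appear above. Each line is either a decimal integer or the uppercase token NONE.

Answer: 64
NONE
NONE
NONE
NONE
63
NONE
2
40
59
NONE

Derivation:
v1: WRITE d=64  (d history now [(1, 64)])
READ d @v1: history=[(1, 64)] -> pick v1 -> 64
v2: WRITE d=63  (d history now [(1, 64), (2, 63)])
v3: WRITE a=2  (a history now [(3, 2)])
v4: WRITE d=67  (d history now [(1, 64), (2, 63), (4, 67)])
READ b @v3: history=[] -> no version <= 3 -> NONE
READ b @v3: history=[] -> no version <= 3 -> NONE
v5: WRITE c=45  (c history now [(5, 45)])
READ c @v3: history=[(5, 45)] -> no version <= 3 -> NONE
v6: WRITE c=15  (c history now [(5, 45), (6, 15)])
READ a @v1: history=[(3, 2)] -> no version <= 1 -> NONE
READ d @v2: history=[(1, 64), (2, 63), (4, 67)] -> pick v2 -> 63
v7: WRITE c=36  (c history now [(5, 45), (6, 15), (7, 36)])
READ b @v7: history=[] -> no version <= 7 -> NONE
v8: WRITE c=32  (c history now [(5, 45), (6, 15), (7, 36), (8, 32)])
v9: WRITE c=40  (c history now [(5, 45), (6, 15), (7, 36), (8, 32), (9, 40)])
v10: WRITE a=59  (a history now [(3, 2), (10, 59)])
READ a @v5: history=[(3, 2), (10, 59)] -> pick v3 -> 2
v11: WRITE d=10  (d history now [(1, 64), (2, 63), (4, 67), (11, 10)])
v12: WRITE c=11  (c history now [(5, 45), (6, 15), (7, 36), (8, 32), (9, 40), (12, 11)])
v13: WRITE b=12  (b history now [(13, 12)])
v14: WRITE b=38  (b history now [(13, 12), (14, 38)])
v15: WRITE d=8  (d history now [(1, 64), (2, 63), (4, 67), (11, 10), (15, 8)])
v16: WRITE d=11  (d history now [(1, 64), (2, 63), (4, 67), (11, 10), (15, 8), (16, 11)])
READ c @v10: history=[(5, 45), (6, 15), (7, 36), (8, 32), (9, 40), (12, 11)] -> pick v9 -> 40
READ a @v15: history=[(3, 2), (10, 59)] -> pick v10 -> 59
v17: WRITE b=25  (b history now [(13, 12), (14, 38), (17, 25)])
v18: WRITE c=57  (c history now [(5, 45), (6, 15), (7, 36), (8, 32), (9, 40), (12, 11), (18, 57)])
READ b @v5: history=[(13, 12), (14, 38), (17, 25)] -> no version <= 5 -> NONE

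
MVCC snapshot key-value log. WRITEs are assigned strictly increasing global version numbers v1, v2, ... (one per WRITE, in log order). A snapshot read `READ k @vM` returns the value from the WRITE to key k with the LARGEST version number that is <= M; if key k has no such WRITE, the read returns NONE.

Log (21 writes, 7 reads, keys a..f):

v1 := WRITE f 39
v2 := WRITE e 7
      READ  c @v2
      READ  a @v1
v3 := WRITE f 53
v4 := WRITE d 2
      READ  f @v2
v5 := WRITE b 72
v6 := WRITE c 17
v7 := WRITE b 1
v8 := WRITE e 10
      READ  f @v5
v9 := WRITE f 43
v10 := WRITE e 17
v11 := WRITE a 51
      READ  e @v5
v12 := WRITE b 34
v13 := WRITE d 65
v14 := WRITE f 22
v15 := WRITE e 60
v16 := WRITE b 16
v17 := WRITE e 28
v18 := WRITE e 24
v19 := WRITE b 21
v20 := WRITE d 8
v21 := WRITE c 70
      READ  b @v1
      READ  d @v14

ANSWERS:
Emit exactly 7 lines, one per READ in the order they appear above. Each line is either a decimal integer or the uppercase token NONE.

Answer: NONE
NONE
39
53
7
NONE
65

Derivation:
v1: WRITE f=39  (f history now [(1, 39)])
v2: WRITE e=7  (e history now [(2, 7)])
READ c @v2: history=[] -> no version <= 2 -> NONE
READ a @v1: history=[] -> no version <= 1 -> NONE
v3: WRITE f=53  (f history now [(1, 39), (3, 53)])
v4: WRITE d=2  (d history now [(4, 2)])
READ f @v2: history=[(1, 39), (3, 53)] -> pick v1 -> 39
v5: WRITE b=72  (b history now [(5, 72)])
v6: WRITE c=17  (c history now [(6, 17)])
v7: WRITE b=1  (b history now [(5, 72), (7, 1)])
v8: WRITE e=10  (e history now [(2, 7), (8, 10)])
READ f @v5: history=[(1, 39), (3, 53)] -> pick v3 -> 53
v9: WRITE f=43  (f history now [(1, 39), (3, 53), (9, 43)])
v10: WRITE e=17  (e history now [(2, 7), (8, 10), (10, 17)])
v11: WRITE a=51  (a history now [(11, 51)])
READ e @v5: history=[(2, 7), (8, 10), (10, 17)] -> pick v2 -> 7
v12: WRITE b=34  (b history now [(5, 72), (7, 1), (12, 34)])
v13: WRITE d=65  (d history now [(4, 2), (13, 65)])
v14: WRITE f=22  (f history now [(1, 39), (3, 53), (9, 43), (14, 22)])
v15: WRITE e=60  (e history now [(2, 7), (8, 10), (10, 17), (15, 60)])
v16: WRITE b=16  (b history now [(5, 72), (7, 1), (12, 34), (16, 16)])
v17: WRITE e=28  (e history now [(2, 7), (8, 10), (10, 17), (15, 60), (17, 28)])
v18: WRITE e=24  (e history now [(2, 7), (8, 10), (10, 17), (15, 60), (17, 28), (18, 24)])
v19: WRITE b=21  (b history now [(5, 72), (7, 1), (12, 34), (16, 16), (19, 21)])
v20: WRITE d=8  (d history now [(4, 2), (13, 65), (20, 8)])
v21: WRITE c=70  (c history now [(6, 17), (21, 70)])
READ b @v1: history=[(5, 72), (7, 1), (12, 34), (16, 16), (19, 21)] -> no version <= 1 -> NONE
READ d @v14: history=[(4, 2), (13, 65), (20, 8)] -> pick v13 -> 65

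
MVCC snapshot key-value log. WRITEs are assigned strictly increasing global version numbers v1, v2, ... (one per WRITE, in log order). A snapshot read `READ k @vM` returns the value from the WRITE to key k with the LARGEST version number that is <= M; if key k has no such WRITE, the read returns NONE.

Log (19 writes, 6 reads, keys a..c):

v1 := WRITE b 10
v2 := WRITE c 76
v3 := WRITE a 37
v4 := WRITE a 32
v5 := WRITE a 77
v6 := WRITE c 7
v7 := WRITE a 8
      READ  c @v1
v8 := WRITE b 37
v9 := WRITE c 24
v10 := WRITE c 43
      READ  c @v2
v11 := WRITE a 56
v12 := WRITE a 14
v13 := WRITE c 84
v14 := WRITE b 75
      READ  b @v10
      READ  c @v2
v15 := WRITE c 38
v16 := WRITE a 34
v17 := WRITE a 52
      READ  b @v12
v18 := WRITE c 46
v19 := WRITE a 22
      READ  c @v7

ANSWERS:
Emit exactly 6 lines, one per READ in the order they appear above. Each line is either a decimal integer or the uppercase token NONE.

v1: WRITE b=10  (b history now [(1, 10)])
v2: WRITE c=76  (c history now [(2, 76)])
v3: WRITE a=37  (a history now [(3, 37)])
v4: WRITE a=32  (a history now [(3, 37), (4, 32)])
v5: WRITE a=77  (a history now [(3, 37), (4, 32), (5, 77)])
v6: WRITE c=7  (c history now [(2, 76), (6, 7)])
v7: WRITE a=8  (a history now [(3, 37), (4, 32), (5, 77), (7, 8)])
READ c @v1: history=[(2, 76), (6, 7)] -> no version <= 1 -> NONE
v8: WRITE b=37  (b history now [(1, 10), (8, 37)])
v9: WRITE c=24  (c history now [(2, 76), (6, 7), (9, 24)])
v10: WRITE c=43  (c history now [(2, 76), (6, 7), (9, 24), (10, 43)])
READ c @v2: history=[(2, 76), (6, 7), (9, 24), (10, 43)] -> pick v2 -> 76
v11: WRITE a=56  (a history now [(3, 37), (4, 32), (5, 77), (7, 8), (11, 56)])
v12: WRITE a=14  (a history now [(3, 37), (4, 32), (5, 77), (7, 8), (11, 56), (12, 14)])
v13: WRITE c=84  (c history now [(2, 76), (6, 7), (9, 24), (10, 43), (13, 84)])
v14: WRITE b=75  (b history now [(1, 10), (8, 37), (14, 75)])
READ b @v10: history=[(1, 10), (8, 37), (14, 75)] -> pick v8 -> 37
READ c @v2: history=[(2, 76), (6, 7), (9, 24), (10, 43), (13, 84)] -> pick v2 -> 76
v15: WRITE c=38  (c history now [(2, 76), (6, 7), (9, 24), (10, 43), (13, 84), (15, 38)])
v16: WRITE a=34  (a history now [(3, 37), (4, 32), (5, 77), (7, 8), (11, 56), (12, 14), (16, 34)])
v17: WRITE a=52  (a history now [(3, 37), (4, 32), (5, 77), (7, 8), (11, 56), (12, 14), (16, 34), (17, 52)])
READ b @v12: history=[(1, 10), (8, 37), (14, 75)] -> pick v8 -> 37
v18: WRITE c=46  (c history now [(2, 76), (6, 7), (9, 24), (10, 43), (13, 84), (15, 38), (18, 46)])
v19: WRITE a=22  (a history now [(3, 37), (4, 32), (5, 77), (7, 8), (11, 56), (12, 14), (16, 34), (17, 52), (19, 22)])
READ c @v7: history=[(2, 76), (6, 7), (9, 24), (10, 43), (13, 84), (15, 38), (18, 46)] -> pick v6 -> 7

Answer: NONE
76
37
76
37
7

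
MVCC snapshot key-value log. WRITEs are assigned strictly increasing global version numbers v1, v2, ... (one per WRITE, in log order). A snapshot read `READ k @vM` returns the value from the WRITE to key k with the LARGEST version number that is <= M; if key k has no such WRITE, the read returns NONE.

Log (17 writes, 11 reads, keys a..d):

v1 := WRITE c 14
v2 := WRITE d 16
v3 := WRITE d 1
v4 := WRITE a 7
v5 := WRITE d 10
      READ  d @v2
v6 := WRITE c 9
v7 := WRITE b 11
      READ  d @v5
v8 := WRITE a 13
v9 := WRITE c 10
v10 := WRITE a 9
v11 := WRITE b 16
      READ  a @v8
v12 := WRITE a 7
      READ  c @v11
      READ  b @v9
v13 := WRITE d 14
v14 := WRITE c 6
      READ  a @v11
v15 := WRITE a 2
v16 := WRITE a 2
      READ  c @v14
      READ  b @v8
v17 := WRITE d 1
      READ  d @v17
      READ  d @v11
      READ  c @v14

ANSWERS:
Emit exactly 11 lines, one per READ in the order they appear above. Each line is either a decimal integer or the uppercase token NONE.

v1: WRITE c=14  (c history now [(1, 14)])
v2: WRITE d=16  (d history now [(2, 16)])
v3: WRITE d=1  (d history now [(2, 16), (3, 1)])
v4: WRITE a=7  (a history now [(4, 7)])
v5: WRITE d=10  (d history now [(2, 16), (3, 1), (5, 10)])
READ d @v2: history=[(2, 16), (3, 1), (5, 10)] -> pick v2 -> 16
v6: WRITE c=9  (c history now [(1, 14), (6, 9)])
v7: WRITE b=11  (b history now [(7, 11)])
READ d @v5: history=[(2, 16), (3, 1), (5, 10)] -> pick v5 -> 10
v8: WRITE a=13  (a history now [(4, 7), (8, 13)])
v9: WRITE c=10  (c history now [(1, 14), (6, 9), (9, 10)])
v10: WRITE a=9  (a history now [(4, 7), (8, 13), (10, 9)])
v11: WRITE b=16  (b history now [(7, 11), (11, 16)])
READ a @v8: history=[(4, 7), (8, 13), (10, 9)] -> pick v8 -> 13
v12: WRITE a=7  (a history now [(4, 7), (8, 13), (10, 9), (12, 7)])
READ c @v11: history=[(1, 14), (6, 9), (9, 10)] -> pick v9 -> 10
READ b @v9: history=[(7, 11), (11, 16)] -> pick v7 -> 11
v13: WRITE d=14  (d history now [(2, 16), (3, 1), (5, 10), (13, 14)])
v14: WRITE c=6  (c history now [(1, 14), (6, 9), (9, 10), (14, 6)])
READ a @v11: history=[(4, 7), (8, 13), (10, 9), (12, 7)] -> pick v10 -> 9
v15: WRITE a=2  (a history now [(4, 7), (8, 13), (10, 9), (12, 7), (15, 2)])
v16: WRITE a=2  (a history now [(4, 7), (8, 13), (10, 9), (12, 7), (15, 2), (16, 2)])
READ c @v14: history=[(1, 14), (6, 9), (9, 10), (14, 6)] -> pick v14 -> 6
READ b @v8: history=[(7, 11), (11, 16)] -> pick v7 -> 11
v17: WRITE d=1  (d history now [(2, 16), (3, 1), (5, 10), (13, 14), (17, 1)])
READ d @v17: history=[(2, 16), (3, 1), (5, 10), (13, 14), (17, 1)] -> pick v17 -> 1
READ d @v11: history=[(2, 16), (3, 1), (5, 10), (13, 14), (17, 1)] -> pick v5 -> 10
READ c @v14: history=[(1, 14), (6, 9), (9, 10), (14, 6)] -> pick v14 -> 6

Answer: 16
10
13
10
11
9
6
11
1
10
6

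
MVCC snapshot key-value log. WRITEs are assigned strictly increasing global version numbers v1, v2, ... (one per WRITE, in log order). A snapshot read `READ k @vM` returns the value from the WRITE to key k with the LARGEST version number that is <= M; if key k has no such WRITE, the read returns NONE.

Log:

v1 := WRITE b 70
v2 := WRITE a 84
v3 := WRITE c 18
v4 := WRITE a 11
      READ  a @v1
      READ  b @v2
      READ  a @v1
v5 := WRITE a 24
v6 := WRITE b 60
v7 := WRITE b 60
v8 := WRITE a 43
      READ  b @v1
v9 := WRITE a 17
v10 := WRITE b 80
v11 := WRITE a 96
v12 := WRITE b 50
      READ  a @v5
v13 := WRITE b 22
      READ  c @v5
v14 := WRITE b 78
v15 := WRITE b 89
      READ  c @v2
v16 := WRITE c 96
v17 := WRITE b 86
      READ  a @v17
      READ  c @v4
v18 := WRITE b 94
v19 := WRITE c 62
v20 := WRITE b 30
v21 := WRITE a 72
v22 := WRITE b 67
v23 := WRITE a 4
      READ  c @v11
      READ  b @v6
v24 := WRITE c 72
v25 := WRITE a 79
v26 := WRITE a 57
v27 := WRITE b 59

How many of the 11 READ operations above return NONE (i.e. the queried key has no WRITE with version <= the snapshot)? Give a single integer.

v1: WRITE b=70  (b history now [(1, 70)])
v2: WRITE a=84  (a history now [(2, 84)])
v3: WRITE c=18  (c history now [(3, 18)])
v4: WRITE a=11  (a history now [(2, 84), (4, 11)])
READ a @v1: history=[(2, 84), (4, 11)] -> no version <= 1 -> NONE
READ b @v2: history=[(1, 70)] -> pick v1 -> 70
READ a @v1: history=[(2, 84), (4, 11)] -> no version <= 1 -> NONE
v5: WRITE a=24  (a history now [(2, 84), (4, 11), (5, 24)])
v6: WRITE b=60  (b history now [(1, 70), (6, 60)])
v7: WRITE b=60  (b history now [(1, 70), (6, 60), (7, 60)])
v8: WRITE a=43  (a history now [(2, 84), (4, 11), (5, 24), (8, 43)])
READ b @v1: history=[(1, 70), (6, 60), (7, 60)] -> pick v1 -> 70
v9: WRITE a=17  (a history now [(2, 84), (4, 11), (5, 24), (8, 43), (9, 17)])
v10: WRITE b=80  (b history now [(1, 70), (6, 60), (7, 60), (10, 80)])
v11: WRITE a=96  (a history now [(2, 84), (4, 11), (5, 24), (8, 43), (9, 17), (11, 96)])
v12: WRITE b=50  (b history now [(1, 70), (6, 60), (7, 60), (10, 80), (12, 50)])
READ a @v5: history=[(2, 84), (4, 11), (5, 24), (8, 43), (9, 17), (11, 96)] -> pick v5 -> 24
v13: WRITE b=22  (b history now [(1, 70), (6, 60), (7, 60), (10, 80), (12, 50), (13, 22)])
READ c @v5: history=[(3, 18)] -> pick v3 -> 18
v14: WRITE b=78  (b history now [(1, 70), (6, 60), (7, 60), (10, 80), (12, 50), (13, 22), (14, 78)])
v15: WRITE b=89  (b history now [(1, 70), (6, 60), (7, 60), (10, 80), (12, 50), (13, 22), (14, 78), (15, 89)])
READ c @v2: history=[(3, 18)] -> no version <= 2 -> NONE
v16: WRITE c=96  (c history now [(3, 18), (16, 96)])
v17: WRITE b=86  (b history now [(1, 70), (6, 60), (7, 60), (10, 80), (12, 50), (13, 22), (14, 78), (15, 89), (17, 86)])
READ a @v17: history=[(2, 84), (4, 11), (5, 24), (8, 43), (9, 17), (11, 96)] -> pick v11 -> 96
READ c @v4: history=[(3, 18), (16, 96)] -> pick v3 -> 18
v18: WRITE b=94  (b history now [(1, 70), (6, 60), (7, 60), (10, 80), (12, 50), (13, 22), (14, 78), (15, 89), (17, 86), (18, 94)])
v19: WRITE c=62  (c history now [(3, 18), (16, 96), (19, 62)])
v20: WRITE b=30  (b history now [(1, 70), (6, 60), (7, 60), (10, 80), (12, 50), (13, 22), (14, 78), (15, 89), (17, 86), (18, 94), (20, 30)])
v21: WRITE a=72  (a history now [(2, 84), (4, 11), (5, 24), (8, 43), (9, 17), (11, 96), (21, 72)])
v22: WRITE b=67  (b history now [(1, 70), (6, 60), (7, 60), (10, 80), (12, 50), (13, 22), (14, 78), (15, 89), (17, 86), (18, 94), (20, 30), (22, 67)])
v23: WRITE a=4  (a history now [(2, 84), (4, 11), (5, 24), (8, 43), (9, 17), (11, 96), (21, 72), (23, 4)])
READ c @v11: history=[(3, 18), (16, 96), (19, 62)] -> pick v3 -> 18
READ b @v6: history=[(1, 70), (6, 60), (7, 60), (10, 80), (12, 50), (13, 22), (14, 78), (15, 89), (17, 86), (18, 94), (20, 30), (22, 67)] -> pick v6 -> 60
v24: WRITE c=72  (c history now [(3, 18), (16, 96), (19, 62), (24, 72)])
v25: WRITE a=79  (a history now [(2, 84), (4, 11), (5, 24), (8, 43), (9, 17), (11, 96), (21, 72), (23, 4), (25, 79)])
v26: WRITE a=57  (a history now [(2, 84), (4, 11), (5, 24), (8, 43), (9, 17), (11, 96), (21, 72), (23, 4), (25, 79), (26, 57)])
v27: WRITE b=59  (b history now [(1, 70), (6, 60), (7, 60), (10, 80), (12, 50), (13, 22), (14, 78), (15, 89), (17, 86), (18, 94), (20, 30), (22, 67), (27, 59)])
Read results in order: ['NONE', '70', 'NONE', '70', '24', '18', 'NONE', '96', '18', '18', '60']
NONE count = 3

Answer: 3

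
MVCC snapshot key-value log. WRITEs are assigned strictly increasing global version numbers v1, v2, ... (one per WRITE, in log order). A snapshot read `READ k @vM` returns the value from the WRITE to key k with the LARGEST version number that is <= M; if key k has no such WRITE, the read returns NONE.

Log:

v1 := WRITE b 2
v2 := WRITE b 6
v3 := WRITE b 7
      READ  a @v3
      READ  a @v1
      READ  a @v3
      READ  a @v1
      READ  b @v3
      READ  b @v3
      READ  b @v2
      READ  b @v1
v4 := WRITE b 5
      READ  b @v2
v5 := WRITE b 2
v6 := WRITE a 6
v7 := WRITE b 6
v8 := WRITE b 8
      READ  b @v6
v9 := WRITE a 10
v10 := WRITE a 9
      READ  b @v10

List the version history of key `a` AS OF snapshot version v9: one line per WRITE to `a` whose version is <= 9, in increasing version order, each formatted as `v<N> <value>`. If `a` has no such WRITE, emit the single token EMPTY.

Answer: v6 6
v9 10

Derivation:
Scan writes for key=a with version <= 9:
  v1 WRITE b 2 -> skip
  v2 WRITE b 6 -> skip
  v3 WRITE b 7 -> skip
  v4 WRITE b 5 -> skip
  v5 WRITE b 2 -> skip
  v6 WRITE a 6 -> keep
  v7 WRITE b 6 -> skip
  v8 WRITE b 8 -> skip
  v9 WRITE a 10 -> keep
  v10 WRITE a 9 -> drop (> snap)
Collected: [(6, 6), (9, 10)]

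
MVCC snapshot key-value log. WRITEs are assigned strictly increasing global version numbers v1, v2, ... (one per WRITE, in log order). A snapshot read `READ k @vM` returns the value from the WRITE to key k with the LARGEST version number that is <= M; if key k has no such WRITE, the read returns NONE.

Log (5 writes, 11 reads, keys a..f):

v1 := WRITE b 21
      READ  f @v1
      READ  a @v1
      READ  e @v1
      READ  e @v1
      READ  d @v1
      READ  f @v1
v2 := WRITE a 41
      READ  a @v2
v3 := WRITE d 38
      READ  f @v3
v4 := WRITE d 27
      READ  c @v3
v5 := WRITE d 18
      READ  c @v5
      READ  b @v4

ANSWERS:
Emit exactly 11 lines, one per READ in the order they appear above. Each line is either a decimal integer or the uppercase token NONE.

Answer: NONE
NONE
NONE
NONE
NONE
NONE
41
NONE
NONE
NONE
21

Derivation:
v1: WRITE b=21  (b history now [(1, 21)])
READ f @v1: history=[] -> no version <= 1 -> NONE
READ a @v1: history=[] -> no version <= 1 -> NONE
READ e @v1: history=[] -> no version <= 1 -> NONE
READ e @v1: history=[] -> no version <= 1 -> NONE
READ d @v1: history=[] -> no version <= 1 -> NONE
READ f @v1: history=[] -> no version <= 1 -> NONE
v2: WRITE a=41  (a history now [(2, 41)])
READ a @v2: history=[(2, 41)] -> pick v2 -> 41
v3: WRITE d=38  (d history now [(3, 38)])
READ f @v3: history=[] -> no version <= 3 -> NONE
v4: WRITE d=27  (d history now [(3, 38), (4, 27)])
READ c @v3: history=[] -> no version <= 3 -> NONE
v5: WRITE d=18  (d history now [(3, 38), (4, 27), (5, 18)])
READ c @v5: history=[] -> no version <= 5 -> NONE
READ b @v4: history=[(1, 21)] -> pick v1 -> 21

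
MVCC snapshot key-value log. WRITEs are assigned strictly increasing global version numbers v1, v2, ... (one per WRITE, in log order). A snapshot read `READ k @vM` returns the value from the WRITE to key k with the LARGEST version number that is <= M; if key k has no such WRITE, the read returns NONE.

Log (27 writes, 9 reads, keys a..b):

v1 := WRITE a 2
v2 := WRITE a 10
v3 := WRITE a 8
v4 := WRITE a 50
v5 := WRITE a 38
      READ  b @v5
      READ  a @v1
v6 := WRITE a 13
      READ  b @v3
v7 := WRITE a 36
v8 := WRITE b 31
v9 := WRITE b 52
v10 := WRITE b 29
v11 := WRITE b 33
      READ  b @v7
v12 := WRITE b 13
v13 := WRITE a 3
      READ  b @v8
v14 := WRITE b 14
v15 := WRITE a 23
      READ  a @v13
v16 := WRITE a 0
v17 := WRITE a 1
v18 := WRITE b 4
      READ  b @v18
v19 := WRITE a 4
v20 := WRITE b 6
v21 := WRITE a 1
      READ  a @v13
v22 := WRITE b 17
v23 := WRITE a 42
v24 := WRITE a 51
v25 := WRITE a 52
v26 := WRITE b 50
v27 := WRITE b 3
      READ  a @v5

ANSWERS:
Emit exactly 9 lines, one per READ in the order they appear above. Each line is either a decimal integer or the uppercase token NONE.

Answer: NONE
2
NONE
NONE
31
3
4
3
38

Derivation:
v1: WRITE a=2  (a history now [(1, 2)])
v2: WRITE a=10  (a history now [(1, 2), (2, 10)])
v3: WRITE a=8  (a history now [(1, 2), (2, 10), (3, 8)])
v4: WRITE a=50  (a history now [(1, 2), (2, 10), (3, 8), (4, 50)])
v5: WRITE a=38  (a history now [(1, 2), (2, 10), (3, 8), (4, 50), (5, 38)])
READ b @v5: history=[] -> no version <= 5 -> NONE
READ a @v1: history=[(1, 2), (2, 10), (3, 8), (4, 50), (5, 38)] -> pick v1 -> 2
v6: WRITE a=13  (a history now [(1, 2), (2, 10), (3, 8), (4, 50), (5, 38), (6, 13)])
READ b @v3: history=[] -> no version <= 3 -> NONE
v7: WRITE a=36  (a history now [(1, 2), (2, 10), (3, 8), (4, 50), (5, 38), (6, 13), (7, 36)])
v8: WRITE b=31  (b history now [(8, 31)])
v9: WRITE b=52  (b history now [(8, 31), (9, 52)])
v10: WRITE b=29  (b history now [(8, 31), (9, 52), (10, 29)])
v11: WRITE b=33  (b history now [(8, 31), (9, 52), (10, 29), (11, 33)])
READ b @v7: history=[(8, 31), (9, 52), (10, 29), (11, 33)] -> no version <= 7 -> NONE
v12: WRITE b=13  (b history now [(8, 31), (9, 52), (10, 29), (11, 33), (12, 13)])
v13: WRITE a=3  (a history now [(1, 2), (2, 10), (3, 8), (4, 50), (5, 38), (6, 13), (7, 36), (13, 3)])
READ b @v8: history=[(8, 31), (9, 52), (10, 29), (11, 33), (12, 13)] -> pick v8 -> 31
v14: WRITE b=14  (b history now [(8, 31), (9, 52), (10, 29), (11, 33), (12, 13), (14, 14)])
v15: WRITE a=23  (a history now [(1, 2), (2, 10), (3, 8), (4, 50), (5, 38), (6, 13), (7, 36), (13, 3), (15, 23)])
READ a @v13: history=[(1, 2), (2, 10), (3, 8), (4, 50), (5, 38), (6, 13), (7, 36), (13, 3), (15, 23)] -> pick v13 -> 3
v16: WRITE a=0  (a history now [(1, 2), (2, 10), (3, 8), (4, 50), (5, 38), (6, 13), (7, 36), (13, 3), (15, 23), (16, 0)])
v17: WRITE a=1  (a history now [(1, 2), (2, 10), (3, 8), (4, 50), (5, 38), (6, 13), (7, 36), (13, 3), (15, 23), (16, 0), (17, 1)])
v18: WRITE b=4  (b history now [(8, 31), (9, 52), (10, 29), (11, 33), (12, 13), (14, 14), (18, 4)])
READ b @v18: history=[(8, 31), (9, 52), (10, 29), (11, 33), (12, 13), (14, 14), (18, 4)] -> pick v18 -> 4
v19: WRITE a=4  (a history now [(1, 2), (2, 10), (3, 8), (4, 50), (5, 38), (6, 13), (7, 36), (13, 3), (15, 23), (16, 0), (17, 1), (19, 4)])
v20: WRITE b=6  (b history now [(8, 31), (9, 52), (10, 29), (11, 33), (12, 13), (14, 14), (18, 4), (20, 6)])
v21: WRITE a=1  (a history now [(1, 2), (2, 10), (3, 8), (4, 50), (5, 38), (6, 13), (7, 36), (13, 3), (15, 23), (16, 0), (17, 1), (19, 4), (21, 1)])
READ a @v13: history=[(1, 2), (2, 10), (3, 8), (4, 50), (5, 38), (6, 13), (7, 36), (13, 3), (15, 23), (16, 0), (17, 1), (19, 4), (21, 1)] -> pick v13 -> 3
v22: WRITE b=17  (b history now [(8, 31), (9, 52), (10, 29), (11, 33), (12, 13), (14, 14), (18, 4), (20, 6), (22, 17)])
v23: WRITE a=42  (a history now [(1, 2), (2, 10), (3, 8), (4, 50), (5, 38), (6, 13), (7, 36), (13, 3), (15, 23), (16, 0), (17, 1), (19, 4), (21, 1), (23, 42)])
v24: WRITE a=51  (a history now [(1, 2), (2, 10), (3, 8), (4, 50), (5, 38), (6, 13), (7, 36), (13, 3), (15, 23), (16, 0), (17, 1), (19, 4), (21, 1), (23, 42), (24, 51)])
v25: WRITE a=52  (a history now [(1, 2), (2, 10), (3, 8), (4, 50), (5, 38), (6, 13), (7, 36), (13, 3), (15, 23), (16, 0), (17, 1), (19, 4), (21, 1), (23, 42), (24, 51), (25, 52)])
v26: WRITE b=50  (b history now [(8, 31), (9, 52), (10, 29), (11, 33), (12, 13), (14, 14), (18, 4), (20, 6), (22, 17), (26, 50)])
v27: WRITE b=3  (b history now [(8, 31), (9, 52), (10, 29), (11, 33), (12, 13), (14, 14), (18, 4), (20, 6), (22, 17), (26, 50), (27, 3)])
READ a @v5: history=[(1, 2), (2, 10), (3, 8), (4, 50), (5, 38), (6, 13), (7, 36), (13, 3), (15, 23), (16, 0), (17, 1), (19, 4), (21, 1), (23, 42), (24, 51), (25, 52)] -> pick v5 -> 38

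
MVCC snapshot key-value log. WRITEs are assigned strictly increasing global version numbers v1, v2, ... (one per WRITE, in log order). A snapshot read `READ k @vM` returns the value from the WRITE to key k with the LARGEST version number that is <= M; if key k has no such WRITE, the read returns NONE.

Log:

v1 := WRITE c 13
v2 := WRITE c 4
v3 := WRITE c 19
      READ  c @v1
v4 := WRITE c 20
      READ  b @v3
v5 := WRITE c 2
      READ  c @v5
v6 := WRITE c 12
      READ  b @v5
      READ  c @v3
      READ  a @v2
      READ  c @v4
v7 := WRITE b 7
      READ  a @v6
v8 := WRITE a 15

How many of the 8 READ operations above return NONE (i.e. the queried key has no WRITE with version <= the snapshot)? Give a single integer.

Answer: 4

Derivation:
v1: WRITE c=13  (c history now [(1, 13)])
v2: WRITE c=4  (c history now [(1, 13), (2, 4)])
v3: WRITE c=19  (c history now [(1, 13), (2, 4), (3, 19)])
READ c @v1: history=[(1, 13), (2, 4), (3, 19)] -> pick v1 -> 13
v4: WRITE c=20  (c history now [(1, 13), (2, 4), (3, 19), (4, 20)])
READ b @v3: history=[] -> no version <= 3 -> NONE
v5: WRITE c=2  (c history now [(1, 13), (2, 4), (3, 19), (4, 20), (5, 2)])
READ c @v5: history=[(1, 13), (2, 4), (3, 19), (4, 20), (5, 2)] -> pick v5 -> 2
v6: WRITE c=12  (c history now [(1, 13), (2, 4), (3, 19), (4, 20), (5, 2), (6, 12)])
READ b @v5: history=[] -> no version <= 5 -> NONE
READ c @v3: history=[(1, 13), (2, 4), (3, 19), (4, 20), (5, 2), (6, 12)] -> pick v3 -> 19
READ a @v2: history=[] -> no version <= 2 -> NONE
READ c @v4: history=[(1, 13), (2, 4), (3, 19), (4, 20), (5, 2), (6, 12)] -> pick v4 -> 20
v7: WRITE b=7  (b history now [(7, 7)])
READ a @v6: history=[] -> no version <= 6 -> NONE
v8: WRITE a=15  (a history now [(8, 15)])
Read results in order: ['13', 'NONE', '2', 'NONE', '19', 'NONE', '20', 'NONE']
NONE count = 4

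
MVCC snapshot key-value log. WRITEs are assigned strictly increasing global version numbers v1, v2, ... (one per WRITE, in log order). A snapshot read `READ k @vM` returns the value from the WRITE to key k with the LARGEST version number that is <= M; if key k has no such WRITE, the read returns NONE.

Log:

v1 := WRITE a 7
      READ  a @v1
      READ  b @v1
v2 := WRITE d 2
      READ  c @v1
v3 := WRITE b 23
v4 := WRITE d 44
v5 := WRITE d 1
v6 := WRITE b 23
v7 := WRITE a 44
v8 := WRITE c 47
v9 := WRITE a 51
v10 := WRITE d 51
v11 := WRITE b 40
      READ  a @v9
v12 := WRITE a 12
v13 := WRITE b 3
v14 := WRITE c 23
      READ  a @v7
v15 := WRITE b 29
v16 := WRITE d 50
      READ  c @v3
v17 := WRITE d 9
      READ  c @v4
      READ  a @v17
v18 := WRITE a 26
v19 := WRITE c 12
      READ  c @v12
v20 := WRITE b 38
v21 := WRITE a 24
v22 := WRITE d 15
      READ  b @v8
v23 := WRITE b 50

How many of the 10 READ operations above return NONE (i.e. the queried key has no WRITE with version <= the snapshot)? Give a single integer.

Answer: 4

Derivation:
v1: WRITE a=7  (a history now [(1, 7)])
READ a @v1: history=[(1, 7)] -> pick v1 -> 7
READ b @v1: history=[] -> no version <= 1 -> NONE
v2: WRITE d=2  (d history now [(2, 2)])
READ c @v1: history=[] -> no version <= 1 -> NONE
v3: WRITE b=23  (b history now [(3, 23)])
v4: WRITE d=44  (d history now [(2, 2), (4, 44)])
v5: WRITE d=1  (d history now [(2, 2), (4, 44), (5, 1)])
v6: WRITE b=23  (b history now [(3, 23), (6, 23)])
v7: WRITE a=44  (a history now [(1, 7), (7, 44)])
v8: WRITE c=47  (c history now [(8, 47)])
v9: WRITE a=51  (a history now [(1, 7), (7, 44), (9, 51)])
v10: WRITE d=51  (d history now [(2, 2), (4, 44), (5, 1), (10, 51)])
v11: WRITE b=40  (b history now [(3, 23), (6, 23), (11, 40)])
READ a @v9: history=[(1, 7), (7, 44), (9, 51)] -> pick v9 -> 51
v12: WRITE a=12  (a history now [(1, 7), (7, 44), (9, 51), (12, 12)])
v13: WRITE b=3  (b history now [(3, 23), (6, 23), (11, 40), (13, 3)])
v14: WRITE c=23  (c history now [(8, 47), (14, 23)])
READ a @v7: history=[(1, 7), (7, 44), (9, 51), (12, 12)] -> pick v7 -> 44
v15: WRITE b=29  (b history now [(3, 23), (6, 23), (11, 40), (13, 3), (15, 29)])
v16: WRITE d=50  (d history now [(2, 2), (4, 44), (5, 1), (10, 51), (16, 50)])
READ c @v3: history=[(8, 47), (14, 23)] -> no version <= 3 -> NONE
v17: WRITE d=9  (d history now [(2, 2), (4, 44), (5, 1), (10, 51), (16, 50), (17, 9)])
READ c @v4: history=[(8, 47), (14, 23)] -> no version <= 4 -> NONE
READ a @v17: history=[(1, 7), (7, 44), (9, 51), (12, 12)] -> pick v12 -> 12
v18: WRITE a=26  (a history now [(1, 7), (7, 44), (9, 51), (12, 12), (18, 26)])
v19: WRITE c=12  (c history now [(8, 47), (14, 23), (19, 12)])
READ c @v12: history=[(8, 47), (14, 23), (19, 12)] -> pick v8 -> 47
v20: WRITE b=38  (b history now [(3, 23), (6, 23), (11, 40), (13, 3), (15, 29), (20, 38)])
v21: WRITE a=24  (a history now [(1, 7), (7, 44), (9, 51), (12, 12), (18, 26), (21, 24)])
v22: WRITE d=15  (d history now [(2, 2), (4, 44), (5, 1), (10, 51), (16, 50), (17, 9), (22, 15)])
READ b @v8: history=[(3, 23), (6, 23), (11, 40), (13, 3), (15, 29), (20, 38)] -> pick v6 -> 23
v23: WRITE b=50  (b history now [(3, 23), (6, 23), (11, 40), (13, 3), (15, 29), (20, 38), (23, 50)])
Read results in order: ['7', 'NONE', 'NONE', '51', '44', 'NONE', 'NONE', '12', '47', '23']
NONE count = 4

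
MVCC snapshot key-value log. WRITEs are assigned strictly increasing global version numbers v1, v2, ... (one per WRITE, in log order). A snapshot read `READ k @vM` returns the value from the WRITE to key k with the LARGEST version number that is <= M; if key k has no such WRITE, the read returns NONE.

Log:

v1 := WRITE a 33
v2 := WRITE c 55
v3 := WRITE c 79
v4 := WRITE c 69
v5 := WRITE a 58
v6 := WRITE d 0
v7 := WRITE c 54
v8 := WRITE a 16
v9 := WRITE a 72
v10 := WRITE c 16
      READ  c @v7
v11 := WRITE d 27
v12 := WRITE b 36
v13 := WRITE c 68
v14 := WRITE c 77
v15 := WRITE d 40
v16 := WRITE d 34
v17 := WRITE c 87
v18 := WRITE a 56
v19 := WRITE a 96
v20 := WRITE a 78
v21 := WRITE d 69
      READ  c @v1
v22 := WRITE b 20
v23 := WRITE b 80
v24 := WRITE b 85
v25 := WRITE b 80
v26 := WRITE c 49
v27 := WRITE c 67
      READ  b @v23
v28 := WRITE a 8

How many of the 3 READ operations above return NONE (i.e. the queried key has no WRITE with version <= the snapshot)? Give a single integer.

v1: WRITE a=33  (a history now [(1, 33)])
v2: WRITE c=55  (c history now [(2, 55)])
v3: WRITE c=79  (c history now [(2, 55), (3, 79)])
v4: WRITE c=69  (c history now [(2, 55), (3, 79), (4, 69)])
v5: WRITE a=58  (a history now [(1, 33), (5, 58)])
v6: WRITE d=0  (d history now [(6, 0)])
v7: WRITE c=54  (c history now [(2, 55), (3, 79), (4, 69), (7, 54)])
v8: WRITE a=16  (a history now [(1, 33), (5, 58), (8, 16)])
v9: WRITE a=72  (a history now [(1, 33), (5, 58), (8, 16), (9, 72)])
v10: WRITE c=16  (c history now [(2, 55), (3, 79), (4, 69), (7, 54), (10, 16)])
READ c @v7: history=[(2, 55), (3, 79), (4, 69), (7, 54), (10, 16)] -> pick v7 -> 54
v11: WRITE d=27  (d history now [(6, 0), (11, 27)])
v12: WRITE b=36  (b history now [(12, 36)])
v13: WRITE c=68  (c history now [(2, 55), (3, 79), (4, 69), (7, 54), (10, 16), (13, 68)])
v14: WRITE c=77  (c history now [(2, 55), (3, 79), (4, 69), (7, 54), (10, 16), (13, 68), (14, 77)])
v15: WRITE d=40  (d history now [(6, 0), (11, 27), (15, 40)])
v16: WRITE d=34  (d history now [(6, 0), (11, 27), (15, 40), (16, 34)])
v17: WRITE c=87  (c history now [(2, 55), (3, 79), (4, 69), (7, 54), (10, 16), (13, 68), (14, 77), (17, 87)])
v18: WRITE a=56  (a history now [(1, 33), (5, 58), (8, 16), (9, 72), (18, 56)])
v19: WRITE a=96  (a history now [(1, 33), (5, 58), (8, 16), (9, 72), (18, 56), (19, 96)])
v20: WRITE a=78  (a history now [(1, 33), (5, 58), (8, 16), (9, 72), (18, 56), (19, 96), (20, 78)])
v21: WRITE d=69  (d history now [(6, 0), (11, 27), (15, 40), (16, 34), (21, 69)])
READ c @v1: history=[(2, 55), (3, 79), (4, 69), (7, 54), (10, 16), (13, 68), (14, 77), (17, 87)] -> no version <= 1 -> NONE
v22: WRITE b=20  (b history now [(12, 36), (22, 20)])
v23: WRITE b=80  (b history now [(12, 36), (22, 20), (23, 80)])
v24: WRITE b=85  (b history now [(12, 36), (22, 20), (23, 80), (24, 85)])
v25: WRITE b=80  (b history now [(12, 36), (22, 20), (23, 80), (24, 85), (25, 80)])
v26: WRITE c=49  (c history now [(2, 55), (3, 79), (4, 69), (7, 54), (10, 16), (13, 68), (14, 77), (17, 87), (26, 49)])
v27: WRITE c=67  (c history now [(2, 55), (3, 79), (4, 69), (7, 54), (10, 16), (13, 68), (14, 77), (17, 87), (26, 49), (27, 67)])
READ b @v23: history=[(12, 36), (22, 20), (23, 80), (24, 85), (25, 80)] -> pick v23 -> 80
v28: WRITE a=8  (a history now [(1, 33), (5, 58), (8, 16), (9, 72), (18, 56), (19, 96), (20, 78), (28, 8)])
Read results in order: ['54', 'NONE', '80']
NONE count = 1

Answer: 1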